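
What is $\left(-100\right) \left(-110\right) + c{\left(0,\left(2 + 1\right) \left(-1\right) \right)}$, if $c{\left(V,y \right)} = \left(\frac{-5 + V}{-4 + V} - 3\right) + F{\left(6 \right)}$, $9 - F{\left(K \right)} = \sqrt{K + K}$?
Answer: $\frac{44029}{4} - 2 \sqrt{3} \approx 11004.0$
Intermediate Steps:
$F{\left(K \right)} = 9 - \sqrt{2} \sqrt{K}$ ($F{\left(K \right)} = 9 - \sqrt{K + K} = 9 - \sqrt{2 K} = 9 - \sqrt{2} \sqrt{K}$)
$c{\left(V,y \right)} = 6 - 2 \sqrt{3} + \frac{-5 + V}{-4 + V}$ ($c{\left(V,y \right)} = \left(\frac{-5 + V}{-4 + V} - 3\right) + \left(9 - \sqrt{2} \sqrt{6}\right) = \left(\frac{-5 + V}{-4 + V} - 3\right) + \left(9 - 2 \sqrt{3}\right) = \left(-3 + \frac{-5 + V}{-4 + V}\right) + \left(9 - 2 \sqrt{3}\right) = 6 - 2 \sqrt{3} + \frac{-5 + V}{-4 + V}$)
$\left(-100\right) \left(-110\right) + c{\left(0,\left(2 + 1\right) \left(-1\right) \right)} = \left(-100\right) \left(-110\right) + \frac{-29 + 7 \cdot 0 + 8 \sqrt{3} - 0 \sqrt{3}}{-4 + 0} = 11000 + \frac{-29 + 0 + 8 \sqrt{3} + 0}{-4} = 11000 - \frac{-29 + 8 \sqrt{3}}{4} = 11000 + \left(\frac{29}{4} - 2 \sqrt{3}\right) = \frac{44029}{4} - 2 \sqrt{3}$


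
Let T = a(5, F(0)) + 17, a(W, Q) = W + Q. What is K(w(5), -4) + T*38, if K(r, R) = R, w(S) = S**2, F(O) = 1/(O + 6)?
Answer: 2515/3 ≈ 838.33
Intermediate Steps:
F(O) = 1/(6 + O)
a(W, Q) = Q + W
T = 133/6 (T = (1/(6 + 0) + 5) + 17 = (1/6 + 5) + 17 = 31/6 + 17 = 133/6 ≈ 22.167)
K(w(5), -4) + T*38 = -4 + (133/6)*38 = -4 + 2527/3 = 2515/3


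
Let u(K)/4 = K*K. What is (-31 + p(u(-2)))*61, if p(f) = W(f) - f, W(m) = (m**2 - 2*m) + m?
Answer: 11773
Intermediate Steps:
W(m) = m**2 - m
u(K) = 4*K**2 (u(K) = 4*(K*K) = 4*K**2)
p(f) = -f + f*(-1 + f) (p(f) = f*(-1 + f) - f = -f + f*(-1 + f))
(-31 + p(u(-2)))*61 = (-31 + (4*(-2)**2)*(-2 + 4*(-2)**2))*61 = (-31 + (4*4)*(-2 + 4*4))*61 = (-31 + 16*(-2 + 16))*61 = (-31 + 16*14)*61 = (-31 + 224)*61 = 193*61 = 11773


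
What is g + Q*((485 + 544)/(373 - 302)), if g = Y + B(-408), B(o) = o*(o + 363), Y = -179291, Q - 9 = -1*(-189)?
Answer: -11222359/71 ≈ -1.5806e+5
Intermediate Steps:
Q = 198 (Q = 9 - 1*(-189) = 9 + 189 = 198)
B(o) = o*(363 + o)
g = -160931 (g = -179291 - 408*(363 - 408) = -179291 - 408*(-45) = -179291 + 18360 = -160931)
g + Q*((485 + 544)/(373 - 302)) = -160931 + 198*((485 + 544)/(373 - 302)) = -160931 + 198*(1029/71) = -160931 + 203742/71 = -11222359/71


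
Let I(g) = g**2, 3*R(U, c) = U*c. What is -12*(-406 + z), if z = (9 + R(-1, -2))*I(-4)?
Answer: 3016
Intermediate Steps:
R(U, c) = U*c/3 (R(U, c) = (U*c)/3 = U*c/3)
z = 464/3 (z = (9 + (1/3)*(-1)*(-2))*(-4)**2 = (9 + 2/3)*16 = (29/3)*16 = 464/3 ≈ 154.67)
-12*(-406 + z) = -12*(-406 + 464/3) = -12*(-754/3) = 3016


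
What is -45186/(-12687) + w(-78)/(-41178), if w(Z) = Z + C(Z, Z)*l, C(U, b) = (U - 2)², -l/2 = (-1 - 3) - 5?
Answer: 22228683/29023627 ≈ 0.76588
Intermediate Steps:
l = 18 (l = -2*((-1 - 3) - 5) = -2*(-4 - 5) = -2*(-9) = 18)
C(U, b) = (-2 + U)²
w(Z) = Z + 18*(-2 + Z)² (w(Z) = Z + (-2 + Z)²*18 = Z + 18*(-2 + Z)²)
-45186/(-12687) + w(-78)/(-41178) = -45186/(-12687) + (-78 + 18*(-2 - 78)²)/(-41178) = -45186*(-1/12687) + (-78 + 18*(-80)²)*(-1/41178) = 15062/4229 + (-78 + 18*6400)*(-1/41178) = 15062/4229 + (-78 + 115200)*(-1/41178) = 15062/4229 + 115122*(-1/41178) = 15062/4229 - 19187/6863 = 22228683/29023627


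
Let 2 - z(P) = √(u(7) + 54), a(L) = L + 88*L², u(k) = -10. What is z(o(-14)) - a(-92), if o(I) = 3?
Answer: -744738 - 2*√11 ≈ -7.4475e+5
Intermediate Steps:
z(P) = 2 - 2*√11 (z(P) = 2 - √(-10 + 54) = 2 - √44 = 2 - 2*√11)
z(o(-14)) - a(-92) = (2 - 2*√11) - (-92)*(1 + 88*(-92)) = (2 - 2*√11) - (-92)*(1 - 8096) = (2 - 2*√11) - (-92)*(-8095) = (2 - 2*√11) - 1*744740 = (2 - 2*√11) - 744740 = -744738 - 2*√11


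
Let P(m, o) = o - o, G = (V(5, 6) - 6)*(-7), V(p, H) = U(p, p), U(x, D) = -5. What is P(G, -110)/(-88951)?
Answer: 0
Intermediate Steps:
V(p, H) = -5
G = 77 (G = (-5 - 6)*(-7) = -11*(-7) = 77)
P(m, o) = 0
P(G, -110)/(-88951) = 0/(-88951) = 0*(-1/88951) = 0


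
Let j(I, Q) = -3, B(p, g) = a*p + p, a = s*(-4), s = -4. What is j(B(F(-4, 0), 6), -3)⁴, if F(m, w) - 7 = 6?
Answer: 81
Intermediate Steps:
a = 16 (a = -4*(-4) = 16)
F(m, w) = 13 (F(m, w) = 7 + 6 = 13)
B(p, g) = 17*p (B(p, g) = 16*p + p = 17*p)
j(B(F(-4, 0), 6), -3)⁴ = (-3)⁴ = 81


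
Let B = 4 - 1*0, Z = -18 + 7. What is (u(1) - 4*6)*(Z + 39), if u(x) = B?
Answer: -560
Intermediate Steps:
Z = -11
B = 4 (B = 4 + 0 = 4)
u(x) = 4
(u(1) - 4*6)*(Z + 39) = (4 - 4*6)*(-11 + 39) = (4 - 24)*28 = -20*28 = -560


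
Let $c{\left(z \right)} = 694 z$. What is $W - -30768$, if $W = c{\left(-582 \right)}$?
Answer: $-373140$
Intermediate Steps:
$W = -403908$ ($W = 694 \left(-582\right) = -403908$)
$W - -30768 = -403908 - -30768 = -403908 + 30768 = -373140$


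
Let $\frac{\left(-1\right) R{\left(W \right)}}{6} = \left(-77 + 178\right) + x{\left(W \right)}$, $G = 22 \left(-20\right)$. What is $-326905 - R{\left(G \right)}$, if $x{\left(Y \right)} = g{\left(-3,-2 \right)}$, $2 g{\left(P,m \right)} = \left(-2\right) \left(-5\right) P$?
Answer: $-326389$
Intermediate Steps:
$G = -440$
$g{\left(P,m \right)} = 5 P$ ($g{\left(P,m \right)} = \frac{\left(-2\right) \left(-5\right) P}{2} = \frac{10 P}{2} = 5 P$)
$x{\left(Y \right)} = -15$ ($x{\left(Y \right)} = 5 \left(-3\right) = -15$)
$R{\left(W \right)} = -516$ ($R{\left(W \right)} = - 6 \left(\left(-77 + 178\right) - 15\right) = - 6 \left(101 - 15\right) = \left(-6\right) 86 = -516$)
$-326905 - R{\left(G \right)} = -326905 - -516 = -326905 + 516 = -326389$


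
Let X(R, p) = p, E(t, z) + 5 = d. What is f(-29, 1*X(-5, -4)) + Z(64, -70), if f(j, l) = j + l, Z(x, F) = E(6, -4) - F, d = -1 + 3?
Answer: 34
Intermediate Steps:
d = 2
E(t, z) = -3 (E(t, z) = -5 + 2 = -3)
Z(x, F) = -3 - F
f(-29, 1*X(-5, -4)) + Z(64, -70) = (-29 + 1*(-4)) + (-3 - 1*(-70)) = (-29 - 4) + (-3 + 70) = -33 + 67 = 34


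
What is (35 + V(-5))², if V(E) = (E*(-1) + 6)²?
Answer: 24336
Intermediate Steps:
V(E) = (6 - E)² (V(E) = (-E + 6)² = (6 - E)²)
(35 + V(-5))² = (35 + (-6 - 5)²)² = (35 + (-11)²)² = (35 + 121)² = 156² = 24336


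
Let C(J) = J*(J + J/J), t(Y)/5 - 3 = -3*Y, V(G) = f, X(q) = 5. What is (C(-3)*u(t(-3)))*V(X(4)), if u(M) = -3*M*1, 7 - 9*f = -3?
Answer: -1200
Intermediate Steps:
f = 10/9 (f = 7/9 - 1/9*(-3) = 7/9 + 1/3 = 10/9 ≈ 1.1111)
V(G) = 10/9
t(Y) = 15 - 15*Y (t(Y) = 15 + 5*(-3*Y) = 15 - 15*Y)
C(J) = J*(1 + J) (C(J) = J*(J + 1) = J*(1 + J))
u(M) = -3*M
(C(-3)*u(t(-3)))*V(X(4)) = ((-3*(1 - 3))*(-3*(15 - 15*(-3))))*(10/9) = ((-3*(-2))*(-3*(15 + 45)))*(10/9) = (6*(-3*60))*(10/9) = (6*(-180))*(10/9) = -1080*10/9 = -1200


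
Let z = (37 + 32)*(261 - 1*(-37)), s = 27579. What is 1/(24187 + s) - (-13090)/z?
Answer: 338818751/532206246 ≈ 0.63663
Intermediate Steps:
z = 20562 (z = 69*(261 + 37) = 69*298 = 20562)
1/(24187 + s) - (-13090)/z = 1/(24187 + 27579) - (-13090)/20562 = 1/51766 - (-13090)/20562 = 1/51766 - 1*(-6545/10281) = 1/51766 + 6545/10281 = 338818751/532206246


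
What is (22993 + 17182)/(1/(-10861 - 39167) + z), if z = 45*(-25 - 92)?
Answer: -2009874900/263397421 ≈ -7.6306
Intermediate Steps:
z = -5265 (z = 45*(-117) = -5265)
(22993 + 17182)/(1/(-10861 - 39167) + z) = (22993 + 17182)/(1/(-10861 - 39167) - 5265) = 40175/(1/(-50028) - 5265) = 40175/(-1/50028 - 5265) = 40175/(-263397421/50028) = 40175*(-50028/263397421) = -2009874900/263397421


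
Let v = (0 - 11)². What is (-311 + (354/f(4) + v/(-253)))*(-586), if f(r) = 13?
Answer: 49804140/299 ≈ 1.6657e+5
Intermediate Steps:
v = 121 (v = (-11)² = 121)
(-311 + (354/f(4) + v/(-253)))*(-586) = (-311 + (354/13 + 121/(-253)))*(-586) = (-311 + (354*(1/13) + 121*(-1/253)))*(-586) = (-311 + (354/13 - 11/23))*(-586) = (-311 + 7999/299)*(-586) = -84990/299*(-586) = 49804140/299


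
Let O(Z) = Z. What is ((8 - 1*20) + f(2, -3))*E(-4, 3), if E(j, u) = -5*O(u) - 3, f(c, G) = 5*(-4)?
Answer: 576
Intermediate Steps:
f(c, G) = -20
E(j, u) = -3 - 5*u (E(j, u) = -5*u - 3 = -3 - 5*u)
((8 - 1*20) + f(2, -3))*E(-4, 3) = ((8 - 1*20) - 20)*(-3 - 5*3) = ((8 - 20) - 20)*(-3 - 15) = (-12 - 20)*(-18) = -32*(-18) = 576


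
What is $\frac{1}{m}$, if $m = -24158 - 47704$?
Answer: $- \frac{1}{71862} \approx -1.3916 \cdot 10^{-5}$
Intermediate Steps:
$m = -71862$
$\frac{1}{m} = \frac{1}{-71862} = - \frac{1}{71862}$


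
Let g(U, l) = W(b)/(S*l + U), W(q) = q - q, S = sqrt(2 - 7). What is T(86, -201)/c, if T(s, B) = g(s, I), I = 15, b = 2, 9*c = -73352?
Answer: 0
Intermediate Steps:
c = -73352/9 (c = (1/9)*(-73352) = -73352/9 ≈ -8150.2)
S = I*sqrt(5) (S = sqrt(-5) = I*sqrt(5) ≈ 2.2361*I)
W(q) = 0
g(U, l) = 0 (g(U, l) = 0/((I*sqrt(5))*l + U) = 0/(I*l*sqrt(5) + U) = 0/(U + I*l*sqrt(5)) = 0)
T(s, B) = 0
T(86, -201)/c = 0/(-73352/9) = 0*(-9/73352) = 0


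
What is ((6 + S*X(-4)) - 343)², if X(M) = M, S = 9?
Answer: 139129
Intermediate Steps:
((6 + S*X(-4)) - 343)² = ((6 + 9*(-4)) - 343)² = ((6 - 36) - 343)² = (-30 - 343)² = (-373)² = 139129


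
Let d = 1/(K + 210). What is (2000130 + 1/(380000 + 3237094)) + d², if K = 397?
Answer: 2665602587322722323/1332714667206 ≈ 2.0001e+6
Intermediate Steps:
d = 1/607 (d = 1/(397 + 210) = 1/607 ≈ 0.0016474)
(2000130 + 1/(380000 + 3237094)) + d² = (2000130 + 1/(380000 + 3237094)) + (1/607)² = (2000130 + 1/3617094) + 1/368449 = 7234658222221/3617094 + 1/368449 = 2665602587322722323/1332714667206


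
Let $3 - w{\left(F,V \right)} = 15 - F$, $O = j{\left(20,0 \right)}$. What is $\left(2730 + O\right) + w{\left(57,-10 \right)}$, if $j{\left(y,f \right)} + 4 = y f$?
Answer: $2771$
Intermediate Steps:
$j{\left(y,f \right)} = -4 + f y$ ($j{\left(y,f \right)} = -4 + y f = -4 + f y$)
$O = -4$ ($O = -4 + 0 \cdot 20 = -4 + 0 = -4$)
$w{\left(F,V \right)} = -12 + F$ ($w{\left(F,V \right)} = 3 - \left(15 - F\right) = 3 + \left(-15 + F\right) = -12 + F$)
$\left(2730 + O\right) + w{\left(57,-10 \right)} = \left(2730 - 4\right) + \left(-12 + 57\right) = 2726 + 45 = 2771$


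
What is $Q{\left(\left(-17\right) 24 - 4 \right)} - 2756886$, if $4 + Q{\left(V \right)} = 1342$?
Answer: $-2755548$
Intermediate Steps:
$Q{\left(V \right)} = 1338$ ($Q{\left(V \right)} = -4 + 1342 = 1338$)
$Q{\left(\left(-17\right) 24 - 4 \right)} - 2756886 = 1338 - 2756886 = -2755548$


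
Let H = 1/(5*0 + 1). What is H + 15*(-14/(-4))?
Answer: 107/2 ≈ 53.500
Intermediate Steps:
H = 1 (H = 1/(0 + 1) = 1/1 = 1)
H + 15*(-14/(-4)) = 1 + 15*(-14/(-4)) = 1 + 15*(-14*(-1/4)) = 1 + 15*(7/2) = 1 + 105/2 = 107/2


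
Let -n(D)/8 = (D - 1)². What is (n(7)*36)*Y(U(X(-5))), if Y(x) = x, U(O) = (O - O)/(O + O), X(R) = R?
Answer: 0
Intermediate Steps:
U(O) = 0 (U(O) = 0/((2*O)) = 0*(1/(2*O)) = 0)
n(D) = -8*(-1 + D)² (n(D) = -8*(D - 1)² = -8*(-1 + D)²)
(n(7)*36)*Y(U(X(-5))) = (-8*(-1 + 7)²*36)*0 = (-8*6²*36)*0 = (-8*36*36)*0 = -288*36*0 = -10368*0 = 0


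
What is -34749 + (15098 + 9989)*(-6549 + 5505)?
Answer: -26225577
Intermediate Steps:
-34749 + (15098 + 9989)*(-6549 + 5505) = -34749 + 25087*(-1044) = -34749 - 26190828 = -26225577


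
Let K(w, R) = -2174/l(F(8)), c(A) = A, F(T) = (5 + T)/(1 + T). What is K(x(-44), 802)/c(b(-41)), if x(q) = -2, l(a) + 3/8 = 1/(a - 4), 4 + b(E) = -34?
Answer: -200008/2679 ≈ -74.658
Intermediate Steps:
F(T) = (5 + T)/(1 + T)
b(E) = -38 (b(E) = -4 - 34 = -38)
l(a) = -3/8 + 1/(-4 + a) (l(a) = -3/8 + 1/(a - 4) = -3/8 + 1/(-4 + a))
K(w, R) = 400016/141 (K(w, R) = -2174*8*(-4 + (5 + 8)/(1 + 8))/(20 - 3*(5 + 8)/(1 + 8)) = -2174*8*(-4 + 13/9)/(20 - 3*13/9) = -2174*(-184/(9*(20 - 13/3))) = -2174/((⅛)*(-9/23)*(47/3)) = -2174/(-141/184) = -2174*(-184/141) = 400016/141)
K(x(-44), 802)/c(b(-41)) = (400016/141)/(-38) = (400016/141)*(-1/38) = -200008/2679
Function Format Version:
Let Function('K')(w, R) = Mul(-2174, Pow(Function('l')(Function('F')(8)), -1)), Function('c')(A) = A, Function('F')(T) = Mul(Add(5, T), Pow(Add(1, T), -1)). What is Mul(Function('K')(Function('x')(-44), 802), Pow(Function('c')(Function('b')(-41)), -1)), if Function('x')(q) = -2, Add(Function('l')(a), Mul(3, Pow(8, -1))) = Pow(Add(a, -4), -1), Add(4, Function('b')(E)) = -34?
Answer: Rational(-200008, 2679) ≈ -74.658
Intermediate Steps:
Function('F')(T) = Mul(Pow(Add(1, T), -1), Add(5, T))
Function('b')(E) = -38 (Function('b')(E) = Add(-4, -34) = -38)
Function('l')(a) = Add(Rational(-3, 8), Pow(Add(-4, a), -1)) (Function('l')(a) = Add(Rational(-3, 8), Pow(Add(a, -4), -1)) = Add(Rational(-3, 8), Pow(Add(-4, a), -1)))
Function('K')(w, R) = Rational(400016, 141) (Function('K')(w, R) = Mul(-2174, Pow(Mul(Rational(1, 8), Pow(Add(-4, Mul(Pow(Add(1, 8), -1), Add(5, 8))), -1), Add(20, Mul(-3, Mul(Pow(Add(1, 8), -1), Add(5, 8))))), -1)) = Mul(-2174, Pow(Mul(Rational(1, 8), Pow(Add(-4, Mul(Pow(9, -1), 13)), -1), Add(20, Mul(-3, Mul(Pow(9, -1), 13)))), -1)) = Mul(-2174, Pow(Mul(Rational(1, 8), Pow(Add(-4, Mul(Rational(1, 9), 13)), -1), Add(20, Mul(-3, Mul(Rational(1, 9), 13)))), -1)) = Mul(-2174, Pow(Mul(Rational(1, 8), Pow(Add(-4, Rational(13, 9)), -1), Add(20, Mul(-3, Rational(13, 9)))), -1)) = Mul(-2174, Pow(Mul(Rational(1, 8), Pow(Rational(-23, 9), -1), Add(20, Rational(-13, 3))), -1)) = Mul(-2174, Pow(Mul(Rational(1, 8), Rational(-9, 23), Rational(47, 3)), -1)) = Mul(-2174, Pow(Rational(-141, 184), -1)) = Mul(-2174, Rational(-184, 141)) = Rational(400016, 141))
Mul(Function('K')(Function('x')(-44), 802), Pow(Function('c')(Function('b')(-41)), -1)) = Mul(Rational(400016, 141), Pow(-38, -1)) = Mul(Rational(400016, 141), Rational(-1, 38)) = Rational(-200008, 2679)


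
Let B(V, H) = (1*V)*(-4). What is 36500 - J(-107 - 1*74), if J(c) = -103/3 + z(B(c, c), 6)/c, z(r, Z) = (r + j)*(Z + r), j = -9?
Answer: 21403993/543 ≈ 39418.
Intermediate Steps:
B(V, H) = -4*V (B(V, H) = V*(-4) = -4*V)
z(r, Z) = (-9 + r)*(Z + r) (z(r, Z) = (r - 9)*(Z + r) = (-9 + r)*(Z + r))
J(c) = -103/3 + (-54 + 12*c + 16*c**2)/c (J(c) = -103/3 + ((-4*c)**2 - 9*6 - (-36)*c + 6*(-4*c))/c = -103*1/3 + (16*c**2 - 54 + 36*c - 24*c)/c = -103/3 + (-54 + 12*c + 16*c**2)/c)
36500 - J(-107 - 1*74) = 36500 - (-67/3 - 54/(-107 - 1*74) + 16*(-107 - 1*74)) = 36500 - (-67/3 - 54/(-107 - 74) + 16*(-107 - 74)) = 36500 - (-67/3 - 54/(-181) + 16*(-181)) = 36500 - (-67/3 - 54*(-1/181) - 2896) = 36500 - (-67/3 + 54/181 - 2896) = 36500 - 1*(-1584493/543) = 36500 + 1584493/543 = 21403993/543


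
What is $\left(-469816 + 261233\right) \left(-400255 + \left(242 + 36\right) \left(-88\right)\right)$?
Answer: $88589163177$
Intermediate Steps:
$\left(-469816 + 261233\right) \left(-400255 + \left(242 + 36\right) \left(-88\right)\right) = - 208583 \left(-400255 + 278 \left(-88\right)\right) = - 208583 \left(-400255 - 24464\right) = \left(-208583\right) \left(-424719\right) = 88589163177$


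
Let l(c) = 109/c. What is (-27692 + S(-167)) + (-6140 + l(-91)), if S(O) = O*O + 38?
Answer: -537464/91 ≈ -5906.2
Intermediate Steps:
S(O) = 38 + O² (S(O) = O² + 38 = 38 + O²)
(-27692 + S(-167)) + (-6140 + l(-91)) = (-27692 + (38 + (-167)²)) + (-6140 + 109/(-91)) = (-27692 + (38 + 27889)) + (-6140 + 109*(-1/91)) = (-27692 + 27927) + (-6140 - 109/91) = 235 - 558849/91 = -537464/91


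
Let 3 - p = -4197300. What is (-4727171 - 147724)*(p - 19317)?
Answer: -20367243061470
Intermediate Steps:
p = 4197303 (p = 3 - 1*(-4197300) = 3 + 4197300 = 4197303)
(-4727171 - 147724)*(p - 19317) = (-4727171 - 147724)*(4197303 - 19317) = -4874895*4177986 = -20367243061470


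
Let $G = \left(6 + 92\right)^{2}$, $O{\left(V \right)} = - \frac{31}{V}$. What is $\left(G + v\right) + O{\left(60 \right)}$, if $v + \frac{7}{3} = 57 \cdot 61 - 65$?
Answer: $\frac{260263}{20} \approx 13013.0$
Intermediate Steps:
$v = \frac{10229}{3}$ ($v = - \frac{7}{3} + \left(57 \cdot 61 - 65\right) = - \frac{7}{3} + \left(3477 - 65\right) = - \frac{7}{3} + 3412 = \frac{10229}{3} \approx 3409.7$)
$G = 9604$ ($G = 98^{2} = 9604$)
$\left(G + v\right) + O{\left(60 \right)} = \left(9604 + \frac{10229}{3}\right) - \frac{31}{60} = \frac{39041}{3} - \frac{31}{60} = \frac{260263}{20}$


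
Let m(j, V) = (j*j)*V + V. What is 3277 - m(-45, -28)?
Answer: 60005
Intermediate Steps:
m(j, V) = V + V*j² (m(j, V) = j²*V + V = V*j² + V = V + V*j²)
3277 - m(-45, -28) = 3277 - (-28)*(1 + (-45)²) = 3277 - (-28)*(1 + 2025) = 3277 - (-28)*2026 = 3277 - 1*(-56728) = 3277 + 56728 = 60005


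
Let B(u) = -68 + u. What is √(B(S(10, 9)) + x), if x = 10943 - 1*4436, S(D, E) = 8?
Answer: √6447 ≈ 80.293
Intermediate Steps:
x = 6507 (x = 10943 - 4436 = 6507)
√(B(S(10, 9)) + x) = √((-68 + 8) + 6507) = √(-60 + 6507) = √6447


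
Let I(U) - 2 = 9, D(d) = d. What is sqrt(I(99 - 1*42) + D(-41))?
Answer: I*sqrt(30) ≈ 5.4772*I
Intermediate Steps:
I(U) = 11 (I(U) = 2 + 9 = 11)
sqrt(I(99 - 1*42) + D(-41)) = sqrt(11 - 41) = sqrt(-30) = I*sqrt(30)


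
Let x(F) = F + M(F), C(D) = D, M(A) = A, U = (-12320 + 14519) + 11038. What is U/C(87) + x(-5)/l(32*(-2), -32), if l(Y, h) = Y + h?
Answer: 211937/1392 ≈ 152.25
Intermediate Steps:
U = 13237 (U = 2199 + 11038 = 13237)
x(F) = 2*F (x(F) = F + F = 2*F)
U/C(87) + x(-5)/l(32*(-2), -32) = 13237/87 + (2*(-5))/(32*(-2) - 32) = 13237*(1/87) - 10/(-64 - 32) = 13237/87 - 10/(-96) = 13237/87 - 10*(-1/96) = 13237/87 + 5/48 = 211937/1392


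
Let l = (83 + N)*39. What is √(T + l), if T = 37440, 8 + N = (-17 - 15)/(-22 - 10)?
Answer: 2*√10101 ≈ 201.01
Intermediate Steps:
N = -7 (N = -8 + (-17 - 15)/(-22 - 10) = -8 - 32/(-32) = -8 - 32*(-1/32) = -8 + 1 = -7)
l = 2964 (l = (83 - 7)*39 = 76*39 = 2964)
√(T + l) = √(37440 + 2964) = √40404 = 2*√10101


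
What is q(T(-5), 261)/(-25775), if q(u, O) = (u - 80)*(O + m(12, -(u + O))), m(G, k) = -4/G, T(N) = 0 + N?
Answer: 13294/15465 ≈ 0.85962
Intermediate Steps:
T(N) = N
q(u, O) = (-80 + u)*(-⅓ + O) (q(u, O) = (u - 80)*(O - 4/12) = (-80 + u)*(O - 4*1/12) = (-80 + u)*(O - ⅓) = (-80 + u)*(-⅓ + O))
q(T(-5), 261)/(-25775) = (80/3 - 80*261 - ⅓*(-5) + 261*(-5))/(-25775) = (80/3 - 20880 + 5/3 - 1305)*(-1/25775) = -66470/3*(-1/25775) = 13294/15465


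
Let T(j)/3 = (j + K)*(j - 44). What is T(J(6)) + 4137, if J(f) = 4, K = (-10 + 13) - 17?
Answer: 5337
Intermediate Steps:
K = -14 (K = 3 - 17 = -14)
T(j) = 3*(-44 + j)*(-14 + j) (T(j) = 3*((j - 14)*(j - 44)) = 3*((-14 + j)*(-44 + j)) = 3*((-44 + j)*(-14 + j)) = 3*(-44 + j)*(-14 + j))
T(J(6)) + 4137 = (1848 - 174*4 + 3*4**2) + 4137 = (1848 - 696 + 3*16) + 4137 = (1848 - 696 + 48) + 4137 = 1200 + 4137 = 5337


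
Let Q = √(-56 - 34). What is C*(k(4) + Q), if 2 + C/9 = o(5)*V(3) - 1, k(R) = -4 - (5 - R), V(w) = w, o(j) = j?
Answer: -540 + 324*I*√10 ≈ -540.0 + 1024.6*I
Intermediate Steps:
k(R) = -9 + R (k(R) = -4 + (-5 + R) = -9 + R)
C = 108 (C = -18 + 9*(5*3 - 1) = -18 + 9*(15 - 1) = -18 + 9*14 = -18 + 126 = 108)
Q = 3*I*√10 (Q = √(-90) = 3*I*√10 ≈ 9.4868*I)
C*(k(4) + Q) = 108*((-9 + 4) + 3*I*√10) = 108*(-5 + 3*I*√10) = -540 + 324*I*√10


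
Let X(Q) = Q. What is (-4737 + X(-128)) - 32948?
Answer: -37813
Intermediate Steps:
(-4737 + X(-128)) - 32948 = (-4737 - 128) - 32948 = -4865 - 32948 = -37813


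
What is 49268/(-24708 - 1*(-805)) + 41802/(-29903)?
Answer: -2472454210/714771409 ≈ -3.4591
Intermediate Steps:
49268/(-24708 - 1*(-805)) + 41802/(-29903) = 49268/(-24708 + 805) + 41802*(-1/29903) = 49268/(-23903) - 41802/29903 = 49268*(-1/23903) - 41802/29903 = -49268/23903 - 41802/29903 = -2472454210/714771409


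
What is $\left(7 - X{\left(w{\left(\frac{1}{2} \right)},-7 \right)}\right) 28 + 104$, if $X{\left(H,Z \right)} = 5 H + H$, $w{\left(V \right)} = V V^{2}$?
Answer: $279$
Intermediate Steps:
$w{\left(V \right)} = V^{3}$
$X{\left(H,Z \right)} = 6 H$
$\left(7 - X{\left(w{\left(\frac{1}{2} \right)},-7 \right)}\right) 28 + 104 = \left(7 - 6 \left(\frac{1}{2}\right)^{3}\right) 28 + 104 = \left(7 - \frac{6}{8}\right) 28 + 104 = \left(7 - 6 \cdot \frac{1}{8}\right) 28 + 104 = \left(7 - \frac{3}{4}\right) 28 + 104 = \frac{25}{4} \cdot 28 + 104 = 175 + 104 = 279$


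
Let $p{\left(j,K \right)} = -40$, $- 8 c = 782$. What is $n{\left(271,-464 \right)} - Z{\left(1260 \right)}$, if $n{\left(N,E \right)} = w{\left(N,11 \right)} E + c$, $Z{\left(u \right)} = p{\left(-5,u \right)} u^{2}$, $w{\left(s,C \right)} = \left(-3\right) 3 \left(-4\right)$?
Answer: $\frac{253948793}{4} \approx 6.3487 \cdot 10^{7}$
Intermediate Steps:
$c = - \frac{391}{4}$ ($c = \left(- \frac{1}{8}\right) 782 = - \frac{391}{4} \approx -97.75$)
$w{\left(s,C \right)} = 36$ ($w{\left(s,C \right)} = \left(-9\right) \left(-4\right) = 36$)
$Z{\left(u \right)} = - 40 u^{2}$
$n{\left(N,E \right)} = - \frac{391}{4} + 36 E$ ($n{\left(N,E \right)} = 36 E - \frac{391}{4} = - \frac{391}{4} + 36 E$)
$n{\left(271,-464 \right)} - Z{\left(1260 \right)} = \left(- \frac{391}{4} + 36 \left(-464\right)\right) - - 40 \cdot 1260^{2} = \left(- \frac{391}{4} - 16704\right) - \left(-40\right) 1587600 = - \frac{67207}{4} - -63504000 = - \frac{67207}{4} + 63504000 = \frac{253948793}{4}$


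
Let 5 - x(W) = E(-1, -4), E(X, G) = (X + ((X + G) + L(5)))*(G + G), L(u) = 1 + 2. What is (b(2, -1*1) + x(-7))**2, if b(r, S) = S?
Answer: 400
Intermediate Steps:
L(u) = 3
E(X, G) = 2*G*(3 + G + 2*X) (E(X, G) = (X + ((X + G) + 3))*(G + G) = (X + ((G + X) + 3))*(2*G) = (X + (3 + G + X))*(2*G) = (3 + G + 2*X)*(2*G) = 2*G*(3 + G + 2*X))
x(W) = -19 (x(W) = 5 - 2*(-4)*(3 - 4 + 2*(-1)) = 5 - 2*(-4)*(3 - 4 - 2) = 5 - 2*(-4)*(-3) = 5 - 1*24 = 5 - 24 = -19)
(b(2, -1*1) + x(-7))**2 = (-1*1 - 19)**2 = (-1 - 19)**2 = (-20)**2 = 400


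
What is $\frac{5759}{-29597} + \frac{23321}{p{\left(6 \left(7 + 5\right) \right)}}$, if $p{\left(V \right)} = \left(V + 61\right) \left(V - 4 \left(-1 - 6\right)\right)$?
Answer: $\frac{613636937}{393640100} \approx 1.5589$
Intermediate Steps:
$p{\left(V \right)} = \left(28 + V\right) \left(61 + V\right)$ ($p{\left(V \right)} = \left(61 + V\right) \left(V - -28\right) = \left(61 + V\right) \left(V + 28\right) = \left(61 + V\right) \left(28 + V\right) = \left(28 + V\right) \left(61 + V\right)$)
$\frac{5759}{-29597} + \frac{23321}{p{\left(6 \left(7 + 5\right) \right)}} = \frac{5759}{-29597} + \frac{23321}{1708 + \left(6 \left(7 + 5\right)\right)^{2} + 89 \cdot 6 \left(7 + 5\right)} = 5759 \left(- \frac{1}{29597}\right) + \frac{23321}{1708 + \left(6 \cdot 12\right)^{2} + 89 \cdot 6 \cdot 12} = - \frac{5759}{29597} + \frac{23321}{1708 + 72^{2} + 89 \cdot 72} = - \frac{5759}{29597} + \frac{23321}{1708 + 5184 + 6408} = - \frac{5759}{29597} + \frac{23321}{13300} = \frac{613636937}{393640100}$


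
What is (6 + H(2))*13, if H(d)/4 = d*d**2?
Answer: 494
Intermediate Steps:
H(d) = 4*d**3 (H(d) = 4*(d*d**2) = 4*d**3)
(6 + H(2))*13 = (6 + 4*2**3)*13 = (6 + 4*8)*13 = (6 + 32)*13 = 38*13 = 494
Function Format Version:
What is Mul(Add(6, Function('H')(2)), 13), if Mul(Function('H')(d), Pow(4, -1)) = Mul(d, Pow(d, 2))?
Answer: 494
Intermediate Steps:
Function('H')(d) = Mul(4, Pow(d, 3)) (Function('H')(d) = Mul(4, Mul(d, Pow(d, 2))) = Mul(4, Pow(d, 3)))
Mul(Add(6, Function('H')(2)), 13) = Mul(Add(6, Mul(4, Pow(2, 3))), 13) = Mul(Add(6, Mul(4, 8)), 13) = Mul(Add(6, 32), 13) = Mul(38, 13) = 494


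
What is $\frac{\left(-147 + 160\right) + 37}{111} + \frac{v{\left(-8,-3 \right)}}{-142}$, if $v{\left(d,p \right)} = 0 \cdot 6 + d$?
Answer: $\frac{3994}{7881} \approx 0.50679$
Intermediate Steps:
$v{\left(d,p \right)} = d$ ($v{\left(d,p \right)} = 0 + d = d$)
$\frac{\left(-147 + 160\right) + 37}{111} + \frac{v{\left(-8,-3 \right)}}{-142} = \frac{\left(-147 + 160\right) + 37}{111} - \frac{8}{-142} = \left(13 + 37\right) \frac{1}{111} - - \frac{4}{71} = 50 \cdot \frac{1}{111} + \frac{4}{71} = \frac{50}{111} + \frac{4}{71} = \frac{3994}{7881}$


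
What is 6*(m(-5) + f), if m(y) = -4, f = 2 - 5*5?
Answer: -162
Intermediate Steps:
f = -23 (f = 2 - 25 = -23)
6*(m(-5) + f) = 6*(-4 - 23) = 6*(-27) = -162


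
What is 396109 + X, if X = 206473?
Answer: 602582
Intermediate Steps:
396109 + X = 396109 + 206473 = 602582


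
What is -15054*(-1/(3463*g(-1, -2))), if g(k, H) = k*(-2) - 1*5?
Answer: -5018/3463 ≈ -1.4490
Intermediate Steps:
g(k, H) = -5 - 2*k (g(k, H) = -2*k - 5 = -5 - 2*k)
-15054*(-1/(3463*g(-1, -2))) = -15054*(-1/(3463*(-5 - 2*(-1)))) = -15054*(-1/(3463*(-5 + 2))) = -15054/((-3*(-3463))) = -15054/10389 = -15054*1/10389 = -5018/3463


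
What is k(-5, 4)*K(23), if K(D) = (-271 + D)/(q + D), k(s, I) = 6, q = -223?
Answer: 186/25 ≈ 7.4400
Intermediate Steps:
K(D) = (-271 + D)/(-223 + D)
k(-5, 4)*K(23) = 6*((-271 + 23)/(-223 + 23)) = 6*(-248/(-200)) = 6*(-1/200*(-248)) = 6*(31/25) = 186/25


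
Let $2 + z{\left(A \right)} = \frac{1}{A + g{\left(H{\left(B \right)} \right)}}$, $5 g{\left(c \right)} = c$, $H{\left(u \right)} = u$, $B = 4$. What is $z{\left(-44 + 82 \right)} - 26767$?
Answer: $- \frac{5193181}{194} \approx -26769.0$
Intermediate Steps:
$g{\left(c \right)} = \frac{c}{5}$
$z{\left(A \right)} = -2 + \frac{1}{\frac{4}{5} + A}$ ($z{\left(A \right)} = -2 + \frac{1}{A + \frac{1}{5} \cdot 4} = -2 + \frac{1}{A + \frac{4}{5}} = -2 + \frac{1}{\frac{4}{5} + A}$)
$z{\left(-44 + 82 \right)} - 26767 = \frac{-3 - 10 \left(-44 + 82\right)}{4 + 5 \left(-44 + 82\right)} - 26767 = \frac{-3 - 380}{4 + 5 \cdot 38} - 26767 = \frac{-3 - 380}{4 + 190} - 26767 = \frac{1}{194} \left(-383\right) - 26767 = - \frac{383}{194} - 26767 = - \frac{5193181}{194}$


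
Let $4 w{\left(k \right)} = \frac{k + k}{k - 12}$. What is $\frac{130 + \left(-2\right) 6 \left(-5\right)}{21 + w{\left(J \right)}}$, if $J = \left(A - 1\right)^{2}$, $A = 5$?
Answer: $\frac{190}{23} \approx 8.2609$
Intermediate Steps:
$J = 16$ ($J = \left(5 - 1\right)^{2} = 4^{2} = 16$)
$w{\left(k \right)} = \frac{k}{2 \left(-12 + k\right)}$ ($w{\left(k \right)} = \frac{\left(k + k\right) \frac{1}{k - 12}}{4} = \frac{2 k \frac{1}{-12 + k}}{4} = \frac{k}{2 \left(-12 + k\right)}$)
$\frac{130 + \left(-2\right) 6 \left(-5\right)}{21 + w{\left(J \right)}} = \frac{130 + \left(-2\right) 6 \left(-5\right)}{21 + \frac{1}{2} \cdot 16 \frac{1}{-12 + 16}} = \frac{130 - -60}{21 + \frac{1}{2} \cdot 16 \cdot \frac{1}{4}} = \frac{130 + 60}{21 + \frac{1}{2} \cdot 16 \cdot \frac{1}{4}} = \frac{1}{21 + 2} \cdot 190 = \frac{1}{23} \cdot 190 = \frac{190}{23}$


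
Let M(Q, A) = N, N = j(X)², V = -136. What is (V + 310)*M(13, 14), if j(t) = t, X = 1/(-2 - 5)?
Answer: 174/49 ≈ 3.5510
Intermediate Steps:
X = -⅐ (X = 1/(-7) = -⅐ ≈ -0.14286)
N = 1/49 (N = (-⅐)² = 1/49 ≈ 0.020408)
M(Q, A) = 1/49
(V + 310)*M(13, 14) = (-136 + 310)*(1/49) = 174*(1/49) = 174/49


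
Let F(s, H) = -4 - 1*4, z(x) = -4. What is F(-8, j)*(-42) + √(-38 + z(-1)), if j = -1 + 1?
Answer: 336 + I*√42 ≈ 336.0 + 6.4807*I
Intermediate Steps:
j = 0
F(s, H) = -8 (F(s, H) = -4 - 4 = -8)
F(-8, j)*(-42) + √(-38 + z(-1)) = -8*(-42) + √(-38 - 4) = 336 + √(-42) = 336 + I*√42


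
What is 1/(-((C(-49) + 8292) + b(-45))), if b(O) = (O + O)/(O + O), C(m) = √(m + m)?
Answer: I/(-8293*I + 7*√2) ≈ -0.00012058 + 1.4394e-7*I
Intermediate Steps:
C(m) = √2*√m (C(m) = √(2*m) = √2*√m)
b(O) = 1 (b(O) = (2*O)/((2*O)) = (2*O)*(1/(2*O)) = 1)
1/(-((C(-49) + 8292) + b(-45))) = 1/(-((√2*√(-49) + 8292) + 1)) = 1/(-((√2*(7*I) + 8292) + 1)) = 1/(-((7*I*√2 + 8292) + 1)) = 1/(-((8292 + 7*I*√2) + 1)) = 1/(-(8293 + 7*I*√2)) = 1/(-8293 - 7*I*√2)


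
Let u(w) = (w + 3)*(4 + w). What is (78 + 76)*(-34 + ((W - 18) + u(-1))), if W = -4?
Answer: -7700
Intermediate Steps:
u(w) = (3 + w)*(4 + w)
(78 + 76)*(-34 + ((W - 18) + u(-1))) = (78 + 76)*(-34 + ((-4 - 18) + (12 + (-1)² + 7*(-1)))) = 154*(-34 + (-22 + (12 + 1 - 7))) = 154*(-34 + (-22 + 6)) = 154*(-34 - 16) = 154*(-50) = -7700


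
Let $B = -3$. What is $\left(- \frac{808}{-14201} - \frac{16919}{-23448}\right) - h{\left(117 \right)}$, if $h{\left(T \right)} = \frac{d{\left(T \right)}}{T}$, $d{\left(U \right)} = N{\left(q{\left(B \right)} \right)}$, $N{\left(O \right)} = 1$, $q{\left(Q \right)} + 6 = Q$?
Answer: $\frac{9998300401}{12986416872} \approx 0.7699$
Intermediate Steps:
$q{\left(Q \right)} = -6 + Q$
$d{\left(U \right)} = 1$
$h{\left(T \right)} = \frac{1}{T}$ ($h{\left(T \right)} = 1 \frac{1}{T} = \frac{1}{T}$)
$\left(- \frac{808}{-14201} - \frac{16919}{-23448}\right) - h{\left(117 \right)} = \left(- \frac{808}{-14201} - \frac{16919}{-23448}\right) - \frac{1}{117} = \left(\left(-808\right) \left(- \frac{1}{14201}\right) - - \frac{16919}{23448}\right) - \frac{1}{117} = \left(\frac{808}{14201} + \frac{16919}{23448}\right) - \frac{1}{117} = \frac{259212703}{332985048} - \frac{1}{117} = \frac{9998300401}{12986416872}$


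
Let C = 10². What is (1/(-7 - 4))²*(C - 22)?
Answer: 78/121 ≈ 0.64463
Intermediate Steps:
C = 100
(1/(-7 - 4))²*(C - 22) = (1/(-7 - 4))²*(100 - 22) = (1/(-11))²*78 = (-1/11)²*78 = (1/121)*78 = 78/121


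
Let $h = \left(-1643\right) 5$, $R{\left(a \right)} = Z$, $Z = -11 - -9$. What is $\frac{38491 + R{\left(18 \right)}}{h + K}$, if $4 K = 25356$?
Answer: $- \frac{38489}{1876} \approx -20.517$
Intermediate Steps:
$Z = -2$ ($Z = -11 + 9 = -2$)
$K = 6339$ ($K = \frac{1}{4} \cdot 25356 = 6339$)
$R{\left(a \right)} = -2$
$h = -8215$
$\frac{38491 + R{\left(18 \right)}}{h + K} = \frac{38491 - 2}{-8215 + 6339} = \frac{38489}{-1876} = 38489 \left(- \frac{1}{1876}\right) = - \frac{38489}{1876}$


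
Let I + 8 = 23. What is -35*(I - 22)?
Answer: 245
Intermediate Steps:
I = 15 (I = -8 + 23 = 15)
-35*(I - 22) = -35*(15 - 22) = -35*(-7) = 245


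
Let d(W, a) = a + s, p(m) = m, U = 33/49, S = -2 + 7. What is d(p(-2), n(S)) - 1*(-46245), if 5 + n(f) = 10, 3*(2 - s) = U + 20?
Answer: 6798031/147 ≈ 46245.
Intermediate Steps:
S = 5
U = 33/49 (U = 33*(1/49) = 33/49 ≈ 0.67347)
s = -719/147 (s = 2 - (33/49 + 20)/3 = 2 - ⅓*1013/49 = 2 - 1013/147 = -719/147 ≈ -4.8912)
n(f) = 5 (n(f) = -5 + 10 = 5)
d(W, a) = -719/147 + a (d(W, a) = a - 719/147 = -719/147 + a)
d(p(-2), n(S)) - 1*(-46245) = (-719/147 + 5) - 1*(-46245) = 16/147 + 46245 = 6798031/147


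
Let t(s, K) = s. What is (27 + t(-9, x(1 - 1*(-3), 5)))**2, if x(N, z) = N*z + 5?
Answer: 324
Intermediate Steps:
x(N, z) = 5 + N*z
(27 + t(-9, x(1 - 1*(-3), 5)))**2 = (27 - 9)**2 = 18**2 = 324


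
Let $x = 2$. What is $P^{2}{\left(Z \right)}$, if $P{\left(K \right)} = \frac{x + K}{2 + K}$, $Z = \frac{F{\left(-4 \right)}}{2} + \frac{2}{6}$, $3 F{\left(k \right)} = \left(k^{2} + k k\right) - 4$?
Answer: $1$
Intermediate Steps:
$F{\left(k \right)} = - \frac{4}{3} + \frac{2 k^{2}}{3}$ ($F{\left(k \right)} = \frac{\left(k^{2} + k k\right) - 4}{3} = \frac{\left(k^{2} + k^{2}\right) - 4}{3} = \frac{2 k^{2} - 4}{3} = \frac{-4 + 2 k^{2}}{3} = - \frac{4}{3} + \frac{2 k^{2}}{3}$)
$Z = 5$ ($Z = \frac{- \frac{4}{3} + \frac{2 \left(-4\right)^{2}}{3}}{2} + \frac{2}{6} = \left(- \frac{4}{3} + \frac{2}{3} \cdot 16\right) \frac{1}{2} + 2 \cdot \frac{1}{6} = \left(- \frac{4}{3} + \frac{32}{3}\right) \frac{1}{2} + \frac{1}{3} = \frac{28}{3} \cdot \frac{1}{2} + \frac{1}{3} = \frac{14}{3} + \frac{1}{3} = 5$)
$P{\left(K \right)} = 1$ ($P{\left(K \right)} = \frac{2 + K}{2 + K} = 1$)
$P^{2}{\left(Z \right)} = 1^{2} = 1$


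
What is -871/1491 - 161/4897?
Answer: -4505338/7301427 ≈ -0.61705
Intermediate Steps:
-871/1491 - 161/4897 = -4505338/7301427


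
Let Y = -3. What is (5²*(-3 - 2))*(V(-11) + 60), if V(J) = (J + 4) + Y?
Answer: -6250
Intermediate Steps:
V(J) = 1 + J (V(J) = (J + 4) - 3 = (4 + J) - 3 = 1 + J)
(5²*(-3 - 2))*(V(-11) + 60) = (5²*(-3 - 2))*((1 - 11) + 60) = (25*(-5))*(-10 + 60) = -125*50 = -6250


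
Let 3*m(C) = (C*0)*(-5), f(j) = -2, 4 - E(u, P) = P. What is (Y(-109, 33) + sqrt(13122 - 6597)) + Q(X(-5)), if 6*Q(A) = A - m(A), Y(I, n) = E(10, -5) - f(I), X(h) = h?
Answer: 61/6 + 15*sqrt(29) ≈ 90.944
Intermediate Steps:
E(u, P) = 4 - P
m(C) = 0 (m(C) = ((C*0)*(-5))/3 = (0*(-5))/3 = (1/3)*0 = 0)
Y(I, n) = 11 (Y(I, n) = (4 - 1*(-5)) - 1*(-2) = (4 + 5) + 2 = 9 + 2 = 11)
Q(A) = A/6 (Q(A) = (A - 1*0)/6 = (A + 0)/6 = A/6)
(Y(-109, 33) + sqrt(13122 - 6597)) + Q(X(-5)) = (11 + sqrt(13122 - 6597)) + (1/6)*(-5) = (11 + sqrt(6525)) - 5/6 = (11 + 15*sqrt(29)) - 5/6 = 61/6 + 15*sqrt(29)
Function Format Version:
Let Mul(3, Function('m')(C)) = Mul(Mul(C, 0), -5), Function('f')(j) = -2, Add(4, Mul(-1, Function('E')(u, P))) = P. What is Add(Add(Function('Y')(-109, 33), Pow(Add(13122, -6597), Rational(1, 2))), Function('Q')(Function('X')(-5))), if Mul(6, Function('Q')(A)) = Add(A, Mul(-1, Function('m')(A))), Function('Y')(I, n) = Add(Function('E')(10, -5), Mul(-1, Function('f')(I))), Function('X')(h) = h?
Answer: Add(Rational(61, 6), Mul(15, Pow(29, Rational(1, 2)))) ≈ 90.944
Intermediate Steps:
Function('E')(u, P) = Add(4, Mul(-1, P))
Function('m')(C) = 0 (Function('m')(C) = Mul(Rational(1, 3), Mul(Mul(C, 0), -5)) = Mul(Rational(1, 3), Mul(0, -5)) = Mul(Rational(1, 3), 0) = 0)
Function('Y')(I, n) = 11 (Function('Y')(I, n) = Add(Add(4, Mul(-1, -5)), Mul(-1, -2)) = Add(Add(4, 5), 2) = Add(9, 2) = 11)
Function('Q')(A) = Mul(Rational(1, 6), A) (Function('Q')(A) = Mul(Rational(1, 6), Add(A, Mul(-1, 0))) = Mul(Rational(1, 6), Add(A, 0)) = Mul(Rational(1, 6), A))
Add(Add(Function('Y')(-109, 33), Pow(Add(13122, -6597), Rational(1, 2))), Function('Q')(Function('X')(-5))) = Add(Add(11, Pow(Add(13122, -6597), Rational(1, 2))), Mul(Rational(1, 6), -5)) = Add(Add(11, Pow(6525, Rational(1, 2))), Rational(-5, 6)) = Add(Add(11, Mul(15, Pow(29, Rational(1, 2)))), Rational(-5, 6)) = Add(Rational(61, 6), Mul(15, Pow(29, Rational(1, 2))))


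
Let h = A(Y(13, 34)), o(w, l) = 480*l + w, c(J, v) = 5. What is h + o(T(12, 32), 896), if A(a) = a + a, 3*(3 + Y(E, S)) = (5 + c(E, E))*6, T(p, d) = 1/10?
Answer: 4301141/10 ≈ 4.3011e+5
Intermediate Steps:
T(p, d) = ⅒
o(w, l) = w + 480*l
Y(E, S) = 17 (Y(E, S) = -3 + ((5 + 5)*6)/3 = -3 + (10*6)/3 = -3 + (⅓)*60 = -3 + 20 = 17)
A(a) = 2*a
h = 34 (h = 2*17 = 34)
h + o(T(12, 32), 896) = 34 + (⅒ + 480*896) = 34 + (⅒ + 430080) = 34 + 4300801/10 = 4301141/10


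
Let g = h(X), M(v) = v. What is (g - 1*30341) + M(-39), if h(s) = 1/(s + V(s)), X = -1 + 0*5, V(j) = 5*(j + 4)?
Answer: -425319/14 ≈ -30380.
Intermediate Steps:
V(j) = 20 + 5*j (V(j) = 5*(4 + j) = 20 + 5*j)
X = -1 (X = -1 + 0 = -1)
h(s) = 1/(20 + 6*s) (h(s) = 1/(s + (20 + 5*s)) = 1/(20 + 6*s))
g = 1/14 (g = 1/(2*(10 + 3*(-1))) = 1/(2*(10 - 3)) = (½)/7 = (½)*(⅐) = 1/14 ≈ 0.071429)
(g - 1*30341) + M(-39) = (1/14 - 1*30341) - 39 = (1/14 - 30341) - 39 = -424773/14 - 39 = -425319/14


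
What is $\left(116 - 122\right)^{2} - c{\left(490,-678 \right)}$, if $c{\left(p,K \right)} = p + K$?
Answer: $224$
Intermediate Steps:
$c{\left(p,K \right)} = K + p$
$\left(116 - 122\right)^{2} - c{\left(490,-678 \right)} = \left(116 - 122\right)^{2} - \left(-678 + 490\right) = \left(-6\right)^{2} - -188 = 36 + 188 = 224$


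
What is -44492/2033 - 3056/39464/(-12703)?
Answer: -2788041417702/127395706667 ≈ -21.885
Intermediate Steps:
-44492/2033 - 3056/39464/(-12703) = -44492*1/2033 - 3056*1/39464*(-1/12703) = -44492/2033 - 382/4933*(-1/12703) = -44492/2033 + 382/62663899 = -2788041417702/127395706667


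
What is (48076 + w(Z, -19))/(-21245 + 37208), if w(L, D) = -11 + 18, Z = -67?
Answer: 48083/15963 ≈ 3.0122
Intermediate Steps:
w(L, D) = 7
(48076 + w(Z, -19))/(-21245 + 37208) = (48076 + 7)/(-21245 + 37208) = 48083/15963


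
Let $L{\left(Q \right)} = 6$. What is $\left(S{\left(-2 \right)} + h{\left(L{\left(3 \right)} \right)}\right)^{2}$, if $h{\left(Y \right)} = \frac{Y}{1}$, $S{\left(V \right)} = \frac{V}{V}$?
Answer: $49$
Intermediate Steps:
$S{\left(V \right)} = 1$
$h{\left(Y \right)} = Y$ ($h{\left(Y \right)} = Y 1 = Y$)
$\left(S{\left(-2 \right)} + h{\left(L{\left(3 \right)} \right)}\right)^{2} = \left(1 + 6\right)^{2} = 7^{2} = 49$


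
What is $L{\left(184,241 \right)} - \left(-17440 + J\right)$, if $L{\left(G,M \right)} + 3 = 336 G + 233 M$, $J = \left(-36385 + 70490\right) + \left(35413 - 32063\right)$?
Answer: $97959$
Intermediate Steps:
$J = 37455$ ($J = 34105 + \left(35413 - 32063\right) = 34105 + 3350 = 37455$)
$L{\left(G,M \right)} = -3 + 233 M + 336 G$ ($L{\left(G,M \right)} = -3 + \left(336 G + 233 M\right) = -3 + \left(233 M + 336 G\right) = -3 + 233 M + 336 G$)
$L{\left(184,241 \right)} - \left(-17440 + J\right) = \left(-3 + 233 \cdot 241 + 336 \cdot 184\right) - \left(-17440 + 37455\right) = \left(-3 + 56153 + 61824\right) - 20015 = 117974 - 20015 = 97959$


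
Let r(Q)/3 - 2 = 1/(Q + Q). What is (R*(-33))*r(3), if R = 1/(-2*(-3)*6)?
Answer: -143/24 ≈ -5.9583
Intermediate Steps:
r(Q) = 6 + 3/(2*Q) (r(Q) = 6 + 3/(Q + Q) = 6 + 3/((2*Q)) = 6 + 3*(1/(2*Q)) = 6 + 3/(2*Q))
R = 1/36 (R = 1/(6*6) = 1/36 ≈ 0.027778)
(R*(-33))*r(3) = ((1/36)*(-33))*(6 + (3/2)/3) = -11*(6 + (3/2)*(⅓))/12 = -11*(6 + ½)/12 = -11/12*13/2 = -143/24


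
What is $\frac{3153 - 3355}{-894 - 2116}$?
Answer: $\frac{101}{1505} \approx 0.06711$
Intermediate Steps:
$\frac{3153 - 3355}{-894 - 2116} = - \frac{202}{-3010} = \left(-202\right) \left(- \frac{1}{3010}\right) = \frac{101}{1505}$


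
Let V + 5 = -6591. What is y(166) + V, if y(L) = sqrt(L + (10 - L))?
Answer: -6596 + sqrt(10) ≈ -6592.8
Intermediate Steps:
V = -6596 (V = -5 - 6591 = -6596)
y(L) = sqrt(10)
y(166) + V = sqrt(10) - 6596 = -6596 + sqrt(10)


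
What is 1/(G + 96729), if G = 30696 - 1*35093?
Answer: 1/92332 ≈ 1.0830e-5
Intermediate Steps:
G = -4397 (G = 30696 - 35093 = -4397)
1/(G + 96729) = 1/(-4397 + 96729) = 1/92332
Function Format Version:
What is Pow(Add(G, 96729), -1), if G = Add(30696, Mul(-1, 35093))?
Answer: Rational(1, 92332) ≈ 1.0830e-5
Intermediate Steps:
G = -4397 (G = Add(30696, -35093) = -4397)
Pow(Add(G, 96729), -1) = Pow(Add(-4397, 96729), -1) = Pow(92332, -1) = Rational(1, 92332)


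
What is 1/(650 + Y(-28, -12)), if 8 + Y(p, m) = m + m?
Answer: 1/618 ≈ 0.0016181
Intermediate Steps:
Y(p, m) = -8 + 2*m (Y(p, m) = -8 + (m + m) = -8 + 2*m)
1/(650 + Y(-28, -12)) = 1/(650 + (-8 + 2*(-12))) = 1/(650 + (-8 - 24)) = 1/(650 - 32) = 1/618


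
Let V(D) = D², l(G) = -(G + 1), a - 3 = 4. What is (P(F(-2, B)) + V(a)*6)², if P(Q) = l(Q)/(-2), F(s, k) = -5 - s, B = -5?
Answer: 85849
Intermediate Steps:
a = 7 (a = 3 + 4 = 7)
l(G) = -1 - G (l(G) = -(1 + G) = -1 - G)
P(Q) = ½ + Q/2 (P(Q) = (-1 - Q)/(-2) = (-1 - Q)*(-½) = ½ + Q/2)
(P(F(-2, B)) + V(a)*6)² = ((½ + (-5 - 1*(-2))/2) + 7²*6)² = ((½ + (-5 + 2)/2) + 49*6)² = ((½ + (½)*(-3)) + 294)² = ((½ - 3/2) + 294)² = (-1 + 294)² = 293² = 85849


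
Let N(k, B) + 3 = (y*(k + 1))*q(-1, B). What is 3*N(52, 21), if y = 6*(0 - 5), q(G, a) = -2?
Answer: 9531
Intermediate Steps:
y = -30 (y = 6*(-5) = -30)
N(k, B) = 57 + 60*k (N(k, B) = -3 - 30*(k + 1)*(-2) = -3 - 30*(1 + k)*(-2) = -3 + (-30 - 30*k)*(-2) = -3 + (60 + 60*k) = 57 + 60*k)
3*N(52, 21) = 3*(57 + 60*52) = 3*(57 + 3120) = 3*3177 = 9531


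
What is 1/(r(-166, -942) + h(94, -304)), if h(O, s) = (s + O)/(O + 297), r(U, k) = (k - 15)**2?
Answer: 391/358096749 ≈ 1.0919e-6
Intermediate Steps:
r(U, k) = (-15 + k)**2
h(O, s) = (O + s)/(297 + O)
1/(r(-166, -942) + h(94, -304)) = 1/((-15 - 942)**2 + (94 - 304)/(297 + 94)) = 1/((-957)**2 - 210/391) = 1/(915849 + (1/391)*(-210)) = 1/(915849 - 210/391) = 1/(358096749/391) = 391/358096749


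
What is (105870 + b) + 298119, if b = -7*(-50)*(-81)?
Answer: 375639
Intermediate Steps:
b = -28350 (b = 350*(-81) = -28350)
(105870 + b) + 298119 = (105870 - 28350) + 298119 = 77520 + 298119 = 375639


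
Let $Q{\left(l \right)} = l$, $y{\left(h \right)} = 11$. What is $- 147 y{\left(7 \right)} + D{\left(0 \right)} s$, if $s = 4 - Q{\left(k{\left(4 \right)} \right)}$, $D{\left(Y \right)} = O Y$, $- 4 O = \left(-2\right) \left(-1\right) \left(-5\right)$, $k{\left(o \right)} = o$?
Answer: $-1617$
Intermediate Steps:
$O = \frac{5}{2}$ ($O = - \frac{\left(-2\right) \left(-1\right) \left(-5\right)}{4} = - \frac{2 \left(-5\right)}{4} = \left(- \frac{1}{4}\right) \left(-10\right) = \frac{5}{2} \approx 2.5$)
$D{\left(Y \right)} = \frac{5 Y}{2}$
$s = 0$ ($s = 4 - 4 = 0$)
$- 147 y{\left(7 \right)} + D{\left(0 \right)} s = \left(-147\right) 11 + \frac{5}{2} \cdot 0 \cdot 0 = -1617 + 0 \cdot 0 = -1617 + 0 = -1617$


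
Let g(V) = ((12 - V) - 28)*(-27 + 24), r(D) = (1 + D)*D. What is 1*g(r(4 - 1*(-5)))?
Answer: 318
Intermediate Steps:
r(D) = D*(1 + D)
g(V) = 48 + 3*V (g(V) = (-16 - V)*(-3) = 48 + 3*V)
1*g(r(4 - 1*(-5))) = 1*(48 + 3*((4 - 1*(-5))*(1 + (4 - 1*(-5))))) = 1*(48 + 3*((4 + 5)*(1 + (4 + 5)))) = 1*(48 + 3*(9*(1 + 9))) = 1*(48 + 3*(9*10)) = 1*(48 + 3*90) = 1*(48 + 270) = 1*318 = 318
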